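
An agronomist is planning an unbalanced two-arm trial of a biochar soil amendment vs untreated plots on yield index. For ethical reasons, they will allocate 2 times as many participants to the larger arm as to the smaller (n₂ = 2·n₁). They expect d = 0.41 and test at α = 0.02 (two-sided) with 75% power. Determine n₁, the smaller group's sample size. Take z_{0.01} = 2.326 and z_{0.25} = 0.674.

With allocation ratio k = n₂/n₁ = 2, Var(x̄₁−x̄₂) = σ²(1/n₁ + 1/(k·n₁)) = σ²·(k+1)/(k·n₁).
So n₁ = (1 + 1/k)·((z_{α/2} + z_β)/d)² = 1.500 × (3.000/0.41)².
n₁ = 1.500 × 53.54 = 80.3.
Round up: n₁ = 81, giving n₂ = 2 × 81 = 162.

n₁ = 81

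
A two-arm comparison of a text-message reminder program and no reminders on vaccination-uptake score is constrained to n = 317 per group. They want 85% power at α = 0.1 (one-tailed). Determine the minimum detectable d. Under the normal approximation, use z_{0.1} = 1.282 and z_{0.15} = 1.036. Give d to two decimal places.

d_min ≈ 0.18

For two independent groups of n = 317 each: d_min = (z_{α} + z_β)·√(2/n).
z-sum = 1.282 + 1.036 = 2.318.
d_min = 2.318 × √(2/317) = 2.318 × 0.0794 = 0.184.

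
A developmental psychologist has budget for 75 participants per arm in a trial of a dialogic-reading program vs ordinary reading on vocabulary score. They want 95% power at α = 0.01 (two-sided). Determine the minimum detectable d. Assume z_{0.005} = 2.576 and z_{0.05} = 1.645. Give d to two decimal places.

For two independent groups of n = 75 each: d_min = (z_{α/2} + z_β)·√(2/n).
z-sum = 2.576 + 1.645 = 4.221.
d_min = 4.221 × √(2/75) = 4.221 × 0.1633 = 0.689.

d_min ≈ 0.69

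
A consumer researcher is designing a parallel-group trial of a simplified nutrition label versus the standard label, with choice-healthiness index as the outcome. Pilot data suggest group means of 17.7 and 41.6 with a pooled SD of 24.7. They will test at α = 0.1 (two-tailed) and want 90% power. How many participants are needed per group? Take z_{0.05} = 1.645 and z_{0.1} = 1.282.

Cohen's d = |M₁ − M₂| / SD_pooled = |17.7 − 41.6| / 24.7 = 23.9 / 24.7 = 0.968.
For two independent groups with equal n: n = 2·((z_{α/2} + z_β) / d)².
z_{α/2} + z_β = 1.645 + 1.282 = 2.927.
n = 2 × (2.927 / 0.968)² = 2 × 3.024² = 2 × 9.14 = 18.3.
Round up to the next whole participant.

n = 19 per group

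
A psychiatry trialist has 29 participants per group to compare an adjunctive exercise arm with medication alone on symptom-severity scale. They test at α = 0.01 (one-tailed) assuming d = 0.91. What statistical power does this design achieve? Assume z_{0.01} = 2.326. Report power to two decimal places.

power ≈ 0.87

For two equal groups, power = Φ(d·√(n/2) − z_{α}).
d·√(n/2) = 0.91 × √(29/2) = 0.91 × 3.808 = 3.465.
z_β = 3.465 − 2.326 = 1.139.
Power = Φ(1.139) = 0.873.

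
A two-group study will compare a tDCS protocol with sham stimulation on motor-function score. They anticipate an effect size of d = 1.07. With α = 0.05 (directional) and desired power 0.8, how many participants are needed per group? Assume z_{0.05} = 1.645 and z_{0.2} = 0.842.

For two independent groups with equal n: n = 2·((z_{α} + z_β) / d)².
z_{α} + z_β = 1.645 + 0.842 = 2.487.
n = 2 × (2.487 / 1.07)² = 2 × 2.324² = 2 × 5.40 = 10.8.
Round up to the next whole participant.

n = 11 per group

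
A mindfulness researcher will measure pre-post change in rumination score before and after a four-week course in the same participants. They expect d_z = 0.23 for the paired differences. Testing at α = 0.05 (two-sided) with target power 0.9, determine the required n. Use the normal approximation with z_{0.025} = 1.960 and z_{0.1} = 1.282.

For a paired (one-sample on differences) test: n = ((z_{α/2} + z_β) / d)².
z_{α/2} + z_β = 1.960 + 1.282 = 3.242.
n = (3.242 / 0.23)² = 14.096² = 198.69.
Round up.

n = 199 pairs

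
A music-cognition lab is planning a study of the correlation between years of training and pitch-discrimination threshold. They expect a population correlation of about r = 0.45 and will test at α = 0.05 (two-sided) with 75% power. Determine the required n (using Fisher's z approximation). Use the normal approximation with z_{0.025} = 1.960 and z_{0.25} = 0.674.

n = 33

Fisher's z: C = ½·ln((1+r)/(1−r)) = ½·ln(2.6364) = 0.4847.
n = ((z_{α/2} + z_β)/C)² + 3.
(1.960 + 0.674) / 0.4847 = 2.634 / 0.4847 = 5.434.
n = 5.434² + 3 = 29.53 + 3 = 32.5.
Round up.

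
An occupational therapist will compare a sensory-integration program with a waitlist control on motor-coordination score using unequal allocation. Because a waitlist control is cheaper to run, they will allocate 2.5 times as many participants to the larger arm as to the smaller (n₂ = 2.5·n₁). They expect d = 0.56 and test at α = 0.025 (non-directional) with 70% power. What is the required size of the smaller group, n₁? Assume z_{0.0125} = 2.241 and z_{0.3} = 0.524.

With allocation ratio k = n₂/n₁ = 2.5, Var(x̄₁−x̄₂) = σ²(1/n₁ + 1/(k·n₁)) = σ²·(k+1)/(k·n₁).
So n₁ = (1 + 1/k)·((z_{α/2} + z_β)/d)² = 1.400 × (2.765/0.56)².
n₁ = 1.400 × 24.38 = 34.1.
Round up: n₁ = 35, giving n₂ = ⌈2.5 × 35⌉ = ⌈87.5⌉ = 88.

n₁ = 35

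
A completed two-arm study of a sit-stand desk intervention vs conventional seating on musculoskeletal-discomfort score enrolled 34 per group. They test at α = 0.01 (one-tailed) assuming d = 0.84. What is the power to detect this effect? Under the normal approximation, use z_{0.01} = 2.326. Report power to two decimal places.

For two equal groups, power = Φ(d·√(n/2) − z_{α}).
d·√(n/2) = 0.84 × √(34/2) = 0.84 × 4.123 = 3.463.
z_β = 3.463 − 2.326 = 1.137.
Power = Φ(1.137) = 0.872.

power ≈ 0.87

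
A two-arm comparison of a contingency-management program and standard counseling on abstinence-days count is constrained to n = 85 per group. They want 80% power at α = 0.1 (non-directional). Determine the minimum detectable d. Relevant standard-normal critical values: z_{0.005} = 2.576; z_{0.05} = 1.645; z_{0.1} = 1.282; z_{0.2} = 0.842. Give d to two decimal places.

For two independent groups of n = 85 each: d_min = (z_{α/2} + z_β)·√(2/n).
z-sum = 1.645 + 0.842 = 2.487.
d_min = 2.487 × √(2/85) = 2.487 × 0.1534 = 0.381.

d_min ≈ 0.38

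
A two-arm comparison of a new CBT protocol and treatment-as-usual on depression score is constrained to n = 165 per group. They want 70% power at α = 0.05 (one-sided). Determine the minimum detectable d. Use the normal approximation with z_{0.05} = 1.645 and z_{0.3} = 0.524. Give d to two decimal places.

d_min ≈ 0.24

For two independent groups of n = 165 each: d_min = (z_{α} + z_β)·√(2/n).
z-sum = 1.645 + 0.524 = 2.169.
d_min = 2.169 × √(2/165) = 2.169 × 0.1101 = 0.239.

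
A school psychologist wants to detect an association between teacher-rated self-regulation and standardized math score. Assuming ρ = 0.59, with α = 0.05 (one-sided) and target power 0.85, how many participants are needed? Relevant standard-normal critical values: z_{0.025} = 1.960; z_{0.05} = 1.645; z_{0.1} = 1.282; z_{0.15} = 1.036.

Fisher's z: C = ½·ln((1+r)/(1−r)) = ½·ln(3.8780) = 0.6777.
n = ((z_{α} + z_β)/C)² + 3.
(1.645 + 1.036) / 0.6777 = 2.681 / 0.6777 = 3.956.
n = 3.956² + 3 = 15.65 + 3 = 18.7.
Round up.

n = 19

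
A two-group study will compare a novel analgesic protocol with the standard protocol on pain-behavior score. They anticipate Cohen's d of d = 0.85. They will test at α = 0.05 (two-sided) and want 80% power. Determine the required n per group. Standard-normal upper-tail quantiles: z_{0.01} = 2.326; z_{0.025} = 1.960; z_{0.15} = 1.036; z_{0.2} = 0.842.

n = 22 per group

For two independent groups with equal n: n = 2·((z_{α/2} + z_β) / d)².
z_{α/2} + z_β = 1.960 + 0.842 = 2.802.
n = 2 × (2.802 / 0.85)² = 2 × 3.296² = 2 × 10.87 = 21.7.
Round up to the next whole participant.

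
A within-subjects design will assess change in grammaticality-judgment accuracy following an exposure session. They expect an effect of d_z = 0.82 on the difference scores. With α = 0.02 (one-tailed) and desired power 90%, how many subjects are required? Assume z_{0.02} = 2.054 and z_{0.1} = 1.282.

For a paired (one-sample on differences) test: n = ((z_{α} + z_β) / d)².
z_{α} + z_β = 2.054 + 1.282 = 3.336.
n = (3.336 / 0.82)² = 4.068² = 16.55.
Round up.

n = 17 pairs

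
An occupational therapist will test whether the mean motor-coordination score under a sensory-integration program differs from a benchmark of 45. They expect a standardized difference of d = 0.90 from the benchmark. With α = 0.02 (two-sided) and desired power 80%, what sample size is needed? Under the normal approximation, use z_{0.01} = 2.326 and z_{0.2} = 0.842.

For a one-sample test: n = ((z_{α/2} + z_β) / d)².
z_{α/2} + z_β = 2.326 + 0.842 = 3.168.
n = (3.168 / 0.90)² = 3.520² = 12.39.
Round up.

n = 13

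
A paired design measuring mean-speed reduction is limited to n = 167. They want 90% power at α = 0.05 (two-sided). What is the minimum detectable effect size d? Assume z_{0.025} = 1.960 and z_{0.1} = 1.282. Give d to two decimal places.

For a single sample (or paired design) of n = 167: d_min = (z_{α/2} + z_β)/√n.
z-sum = 1.960 + 1.282 = 3.242.
d_min = 3.242 / √167 = 3.242 / 12.923 = 0.251.

d_min ≈ 0.25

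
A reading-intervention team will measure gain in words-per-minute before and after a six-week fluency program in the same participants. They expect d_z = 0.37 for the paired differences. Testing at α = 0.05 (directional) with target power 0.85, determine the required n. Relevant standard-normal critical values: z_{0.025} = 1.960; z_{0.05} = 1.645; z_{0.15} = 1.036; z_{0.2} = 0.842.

For a paired (one-sample on differences) test: n = ((z_{α} + z_β) / d)².
z_{α} + z_β = 1.645 + 1.036 = 2.681.
n = (2.681 / 0.37)² = 7.246² = 52.50.
Round up.

n = 53 pairs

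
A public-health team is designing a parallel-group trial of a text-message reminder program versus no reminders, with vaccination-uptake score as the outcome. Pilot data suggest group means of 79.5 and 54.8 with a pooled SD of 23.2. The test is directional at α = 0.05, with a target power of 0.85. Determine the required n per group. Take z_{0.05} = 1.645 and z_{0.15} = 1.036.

Cohen's d = |M₁ − M₂| / SD_pooled = |79.5 − 54.8| / 23.2 = 24.7 / 23.2 = 1.065.
For two independent groups with equal n: n = 2·((z_{α} + z_β) / d)².
z_{α} + z_β = 1.645 + 1.036 = 2.681.
n = 2 × (2.681 / 1.065)² = 2 × 2.517² = 2 × 6.34 = 12.7.
Round up to the next whole participant.

n = 13 per group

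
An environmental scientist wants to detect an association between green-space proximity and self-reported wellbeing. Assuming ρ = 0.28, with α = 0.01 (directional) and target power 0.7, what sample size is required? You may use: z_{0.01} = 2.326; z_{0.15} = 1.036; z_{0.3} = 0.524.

Fisher's z: C = ½·ln((1+r)/(1−r)) = ½·ln(1.7778) = 0.2877.
n = ((z_{α} + z_β)/C)² + 3.
(2.326 + 0.524) / 0.2877 = 2.850 / 0.2877 = 9.906.
n = 9.906² + 3 = 98.13 + 3 = 101.1.
Round up.

n = 102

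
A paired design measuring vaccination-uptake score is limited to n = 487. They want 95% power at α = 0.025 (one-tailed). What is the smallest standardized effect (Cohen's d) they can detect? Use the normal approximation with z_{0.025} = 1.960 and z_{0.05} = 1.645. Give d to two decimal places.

For a single sample (or paired design) of n = 487: d_min = (z_{α} + z_β)/√n.
z-sum = 1.960 + 1.645 = 3.605.
d_min = 3.605 / √487 = 3.605 / 22.068 = 0.163.

d_min ≈ 0.16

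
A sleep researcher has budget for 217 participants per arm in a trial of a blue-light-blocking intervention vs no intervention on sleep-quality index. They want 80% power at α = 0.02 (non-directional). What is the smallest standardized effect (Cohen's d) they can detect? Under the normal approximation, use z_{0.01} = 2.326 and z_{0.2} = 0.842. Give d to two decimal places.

For two independent groups of n = 217 each: d_min = (z_{α/2} + z_β)·√(2/n).
z-sum = 2.326 + 0.842 = 3.168.
d_min = 3.168 × √(2/217) = 3.168 × 0.0960 = 0.304.

d_min ≈ 0.30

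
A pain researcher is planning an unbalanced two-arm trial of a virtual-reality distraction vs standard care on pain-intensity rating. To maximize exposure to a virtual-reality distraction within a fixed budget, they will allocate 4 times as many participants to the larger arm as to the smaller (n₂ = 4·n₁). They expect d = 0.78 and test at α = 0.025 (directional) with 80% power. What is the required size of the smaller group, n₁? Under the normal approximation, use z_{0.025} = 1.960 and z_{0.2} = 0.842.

n₁ = 17

With allocation ratio k = n₂/n₁ = 4, Var(x̄₁−x̄₂) = σ²(1/n₁ + 1/(k·n₁)) = σ²·(k+1)/(k·n₁).
So n₁ = (1 + 1/k)·((z_{α} + z_β)/d)² = 1.250 × (2.802/0.78)².
n₁ = 1.250 × 12.90 = 16.1.
Round up: n₁ = 17, giving n₂ = 4 × 17 = 68.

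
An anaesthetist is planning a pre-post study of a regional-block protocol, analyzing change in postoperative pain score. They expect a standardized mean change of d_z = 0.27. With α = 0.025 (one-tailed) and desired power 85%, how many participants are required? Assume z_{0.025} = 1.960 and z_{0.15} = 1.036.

n = 124 pairs

For a paired (one-sample on differences) test: n = ((z_{α} + z_β) / d)².
z_{α} + z_β = 1.960 + 1.036 = 2.996.
n = (2.996 / 0.27)² = 11.096² = 123.13.
Round up.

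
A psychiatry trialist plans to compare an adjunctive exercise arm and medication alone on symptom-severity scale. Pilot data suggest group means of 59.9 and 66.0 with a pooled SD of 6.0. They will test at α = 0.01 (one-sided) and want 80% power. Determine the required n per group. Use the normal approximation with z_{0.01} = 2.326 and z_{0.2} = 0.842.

n = 20 per group

Cohen's d = |M₁ − M₂| / SD_pooled = |59.9 − 66.0| / 6.0 = 6.1 / 6.0 = 1.017.
For two independent groups with equal n: n = 2·((z_{α} + z_β) / d)².
z_{α} + z_β = 2.326 + 0.842 = 3.168.
n = 2 × (3.168 / 1.017)² = 2 × 3.115² = 2 × 9.70 = 19.4.
Round up to the next whole participant.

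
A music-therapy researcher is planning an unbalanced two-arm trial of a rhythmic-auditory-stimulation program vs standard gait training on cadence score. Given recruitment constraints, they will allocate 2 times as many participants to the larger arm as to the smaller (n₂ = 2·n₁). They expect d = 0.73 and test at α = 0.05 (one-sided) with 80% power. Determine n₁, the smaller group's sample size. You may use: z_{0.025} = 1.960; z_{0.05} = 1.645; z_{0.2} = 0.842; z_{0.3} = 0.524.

With allocation ratio k = n₂/n₁ = 2, Var(x̄₁−x̄₂) = σ²(1/n₁ + 1/(k·n₁)) = σ²·(k+1)/(k·n₁).
So n₁ = (1 + 1/k)·((z_{α} + z_β)/d)² = 1.500 × (2.487/0.73)².
n₁ = 1.500 × 11.61 = 17.4.
Round up: n₁ = 18, giving n₂ = 2 × 18 = 36.

n₁ = 18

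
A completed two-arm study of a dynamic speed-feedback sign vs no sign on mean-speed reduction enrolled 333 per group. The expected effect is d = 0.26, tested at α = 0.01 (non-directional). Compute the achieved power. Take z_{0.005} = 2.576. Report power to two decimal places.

For two equal groups, power = Φ(d·√(n/2) − z_{α/2}).
d·√(n/2) = 0.26 × √(333/2) = 0.26 × 12.903 = 3.355.
z_β = 3.355 − 2.576 = 0.779.
Power = Φ(0.779) = 0.782.

power ≈ 0.78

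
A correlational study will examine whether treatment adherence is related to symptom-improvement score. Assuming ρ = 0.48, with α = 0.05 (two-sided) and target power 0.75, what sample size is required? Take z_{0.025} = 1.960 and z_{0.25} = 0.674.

n = 29

Fisher's z: C = ½·ln((1+r)/(1−r)) = ½·ln(2.8462) = 0.5230.
n = ((z_{α/2} + z_β)/C)² + 3.
(1.960 + 0.674) / 0.5230 = 2.634 / 0.5230 = 5.036.
n = 5.036² + 3 = 25.36 + 3 = 28.4.
Round up.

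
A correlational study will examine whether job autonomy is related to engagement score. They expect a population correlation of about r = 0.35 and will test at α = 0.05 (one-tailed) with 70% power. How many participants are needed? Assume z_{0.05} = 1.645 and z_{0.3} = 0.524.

Fisher's z: C = ½·ln((1+r)/(1−r)) = ½·ln(2.0769) = 0.3654.
n = ((z_{α} + z_β)/C)² + 3.
(1.645 + 0.524) / 0.3654 = 2.169 / 0.3654 = 5.936.
n = 5.936² + 3 = 35.24 + 3 = 38.2.
Round up.

n = 39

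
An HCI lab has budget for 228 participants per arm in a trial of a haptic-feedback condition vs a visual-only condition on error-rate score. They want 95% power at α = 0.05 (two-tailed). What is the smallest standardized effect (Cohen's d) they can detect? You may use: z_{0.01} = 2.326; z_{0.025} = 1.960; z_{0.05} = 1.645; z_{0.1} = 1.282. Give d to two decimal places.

d_min ≈ 0.34

For two independent groups of n = 228 each: d_min = (z_{α/2} + z_β)·√(2/n).
z-sum = 1.960 + 1.645 = 3.605.
d_min = 3.605 × √(2/228) = 3.605 × 0.0937 = 0.338.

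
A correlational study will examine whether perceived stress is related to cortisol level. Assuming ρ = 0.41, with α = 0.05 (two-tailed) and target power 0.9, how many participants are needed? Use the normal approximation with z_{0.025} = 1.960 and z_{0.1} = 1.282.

Fisher's z: C = ½·ln((1+r)/(1−r)) = ½·ln(2.3898) = 0.4356.
n = ((z_{α/2} + z_β)/C)² + 3.
(1.960 + 1.282) / 0.4356 = 3.242 / 0.4356 = 7.443.
n = 7.443² + 3 = 55.39 + 3 = 58.4.
Round up.

n = 59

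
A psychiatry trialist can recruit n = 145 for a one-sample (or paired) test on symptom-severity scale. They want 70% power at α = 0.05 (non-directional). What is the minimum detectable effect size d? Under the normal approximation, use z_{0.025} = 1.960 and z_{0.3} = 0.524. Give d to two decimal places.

For a single sample (or paired design) of n = 145: d_min = (z_{α/2} + z_β)/√n.
z-sum = 1.960 + 0.524 = 2.484.
d_min = 2.484 / √145 = 2.484 / 12.042 = 0.206.

d_min ≈ 0.21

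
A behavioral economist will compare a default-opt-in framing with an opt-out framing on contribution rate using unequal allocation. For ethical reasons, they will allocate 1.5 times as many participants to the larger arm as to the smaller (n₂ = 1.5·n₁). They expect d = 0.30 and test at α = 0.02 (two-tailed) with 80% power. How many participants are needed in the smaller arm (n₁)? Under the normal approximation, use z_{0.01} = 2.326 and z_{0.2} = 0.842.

n₁ = 186

With allocation ratio k = n₂/n₁ = 1.5, Var(x̄₁−x̄₂) = σ²(1/n₁ + 1/(k·n₁)) = σ²·(k+1)/(k·n₁).
So n₁ = (1 + 1/k)·((z_{α/2} + z_β)/d)² = 1.667 × (3.168/0.30)².
n₁ = 1.667 × 111.51 = 185.9.
Round up: n₁ = 186, giving n₂ = 1.5 × 186 = 279.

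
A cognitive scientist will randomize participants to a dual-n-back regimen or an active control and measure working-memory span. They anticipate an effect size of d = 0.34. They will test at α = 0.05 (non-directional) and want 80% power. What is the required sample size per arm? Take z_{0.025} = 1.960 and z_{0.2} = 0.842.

For two independent groups with equal n: n = 2·((z_{α/2} + z_β) / d)².
z_{α/2} + z_β = 1.960 + 0.842 = 2.802.
n = 2 × (2.802 / 0.34)² = 2 × 8.241² = 2 × 67.92 = 135.8.
Round up to the next whole participant.

n = 136 per group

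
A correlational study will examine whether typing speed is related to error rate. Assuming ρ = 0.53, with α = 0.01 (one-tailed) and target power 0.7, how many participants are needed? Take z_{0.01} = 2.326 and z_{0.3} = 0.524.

Fisher's z: C = ½·ln((1+r)/(1−r)) = ½·ln(3.2553) = 0.5901.
n = ((z_{α} + z_β)/C)² + 3.
(2.326 + 0.524) / 0.5901 = 2.850 / 0.5901 = 4.830.
n = 4.830² + 3 = 23.33 + 3 = 26.3.
Round up.

n = 27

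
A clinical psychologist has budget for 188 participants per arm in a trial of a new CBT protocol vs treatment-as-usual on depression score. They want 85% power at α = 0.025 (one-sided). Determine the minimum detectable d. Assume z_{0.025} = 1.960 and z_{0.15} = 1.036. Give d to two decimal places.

d_min ≈ 0.31

For two independent groups of n = 188 each: d_min = (z_{α} + z_β)·√(2/n).
z-sum = 1.960 + 1.036 = 2.996.
d_min = 2.996 × √(2/188) = 2.996 × 0.1031 = 0.309.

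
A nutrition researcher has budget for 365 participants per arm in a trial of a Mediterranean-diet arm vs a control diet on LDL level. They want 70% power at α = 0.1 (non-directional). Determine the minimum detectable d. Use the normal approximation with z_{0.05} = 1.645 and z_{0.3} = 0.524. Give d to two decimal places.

d_min ≈ 0.16

For two independent groups of n = 365 each: d_min = (z_{α/2} + z_β)·√(2/n).
z-sum = 1.645 + 0.524 = 2.169.
d_min = 2.169 × √(2/365) = 2.169 × 0.0740 = 0.161.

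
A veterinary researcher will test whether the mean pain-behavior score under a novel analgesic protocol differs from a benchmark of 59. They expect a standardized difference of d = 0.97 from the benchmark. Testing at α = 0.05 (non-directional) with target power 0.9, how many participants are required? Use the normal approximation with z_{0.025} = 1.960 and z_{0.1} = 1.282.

n = 12

For a one-sample test: n = ((z_{α/2} + z_β) / d)².
z_{α/2} + z_β = 1.960 + 1.282 = 3.242.
n = (3.242 / 0.97)² = 3.342² = 11.17.
Round up.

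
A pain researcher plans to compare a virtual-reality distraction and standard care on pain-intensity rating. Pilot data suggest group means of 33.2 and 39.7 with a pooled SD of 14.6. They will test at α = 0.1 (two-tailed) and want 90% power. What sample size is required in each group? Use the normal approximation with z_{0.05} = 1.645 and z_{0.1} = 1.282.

Cohen's d = |M₁ − M₂| / SD_pooled = |33.2 − 39.7| / 14.6 = 6.5 / 14.6 = 0.445.
For two independent groups with equal n: n = 2·((z_{α/2} + z_β) / d)².
z_{α/2} + z_β = 1.645 + 1.282 = 2.927.
n = 2 × (2.927 / 0.445)² = 2 × 6.578² = 2 × 43.26 = 86.5.
Round up to the next whole participant.

n = 87 per group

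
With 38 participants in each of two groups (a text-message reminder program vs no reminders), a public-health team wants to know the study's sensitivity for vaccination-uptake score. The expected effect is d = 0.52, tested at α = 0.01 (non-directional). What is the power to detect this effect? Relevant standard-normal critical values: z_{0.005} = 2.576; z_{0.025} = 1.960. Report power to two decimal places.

power ≈ 0.38

For two equal groups, power = Φ(d·√(n/2) − z_{α/2}).
d·√(n/2) = 0.52 × √(38/2) = 0.52 × 4.359 = 2.267.
z_β = 2.267 − 2.576 = -0.309.
Power = Φ(-0.309) = 0.379.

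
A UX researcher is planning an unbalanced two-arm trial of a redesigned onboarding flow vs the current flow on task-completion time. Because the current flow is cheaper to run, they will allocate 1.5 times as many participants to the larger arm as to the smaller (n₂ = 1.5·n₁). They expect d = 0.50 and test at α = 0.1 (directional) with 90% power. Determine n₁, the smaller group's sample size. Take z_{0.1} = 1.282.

n₁ = 44

With allocation ratio k = n₂/n₁ = 1.5, Var(x̄₁−x̄₂) = σ²(1/n₁ + 1/(k·n₁)) = σ²·(k+1)/(k·n₁).
So n₁ = (1 + 1/k)·((z_{α} + z_β)/d)² = 1.667 × (2.564/0.50)².
n₁ = 1.667 × 26.30 = 43.8.
Round up: n₁ = 44, giving n₂ = 1.5 × 44 = 66.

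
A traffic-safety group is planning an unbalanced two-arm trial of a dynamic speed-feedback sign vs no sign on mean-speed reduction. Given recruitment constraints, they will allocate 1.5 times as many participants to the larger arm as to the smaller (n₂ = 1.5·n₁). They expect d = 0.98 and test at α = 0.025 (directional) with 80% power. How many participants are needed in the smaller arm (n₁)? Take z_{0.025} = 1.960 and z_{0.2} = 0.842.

With allocation ratio k = n₂/n₁ = 1.5, Var(x̄₁−x̄₂) = σ²(1/n₁ + 1/(k·n₁)) = σ²·(k+1)/(k·n₁).
So n₁ = (1 + 1/k)·((z_{α} + z_β)/d)² = 1.667 × (2.802/0.98)².
n₁ = 1.667 × 8.17 = 13.6.
Round up: n₁ = 14, giving n₂ = 1.5 × 14 = 21.

n₁ = 14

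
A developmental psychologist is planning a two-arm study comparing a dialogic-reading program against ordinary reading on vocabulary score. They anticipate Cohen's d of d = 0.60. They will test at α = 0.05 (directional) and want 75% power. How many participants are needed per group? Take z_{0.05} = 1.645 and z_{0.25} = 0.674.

n = 30 per group

For two independent groups with equal n: n = 2·((z_{α} + z_β) / d)².
z_{α} + z_β = 1.645 + 0.674 = 2.319.
n = 2 × (2.319 / 0.60)² = 2 × 3.865² = 2 × 14.94 = 29.9.
Round up to the next whole participant.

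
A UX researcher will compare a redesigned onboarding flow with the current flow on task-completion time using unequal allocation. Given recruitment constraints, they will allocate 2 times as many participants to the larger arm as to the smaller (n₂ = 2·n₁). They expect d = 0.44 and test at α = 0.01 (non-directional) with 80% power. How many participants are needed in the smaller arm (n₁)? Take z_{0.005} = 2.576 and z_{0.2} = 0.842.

With allocation ratio k = n₂/n₁ = 2, Var(x̄₁−x̄₂) = σ²(1/n₁ + 1/(k·n₁)) = σ²·(k+1)/(k·n₁).
So n₁ = (1 + 1/k)·((z_{α/2} + z_β)/d)² = 1.500 × (3.418/0.44)².
n₁ = 1.500 × 60.34 = 90.5.
Round up: n₁ = 91, giving n₂ = 2 × 91 = 182.

n₁ = 91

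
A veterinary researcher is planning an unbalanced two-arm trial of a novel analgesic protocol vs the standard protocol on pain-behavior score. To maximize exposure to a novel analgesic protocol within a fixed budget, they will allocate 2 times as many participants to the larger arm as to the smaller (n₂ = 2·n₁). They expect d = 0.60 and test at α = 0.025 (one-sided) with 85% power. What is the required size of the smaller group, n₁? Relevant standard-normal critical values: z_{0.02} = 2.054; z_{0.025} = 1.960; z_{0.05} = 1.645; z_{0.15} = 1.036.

With allocation ratio k = n₂/n₁ = 2, Var(x̄₁−x̄₂) = σ²(1/n₁ + 1/(k·n₁)) = σ²·(k+1)/(k·n₁).
So n₁ = (1 + 1/k)·((z_{α} + z_β)/d)² = 1.500 × (2.996/0.60)².
n₁ = 1.500 × 24.93 = 37.4.
Round up: n₁ = 38, giving n₂ = 2 × 38 = 76.

n₁ = 38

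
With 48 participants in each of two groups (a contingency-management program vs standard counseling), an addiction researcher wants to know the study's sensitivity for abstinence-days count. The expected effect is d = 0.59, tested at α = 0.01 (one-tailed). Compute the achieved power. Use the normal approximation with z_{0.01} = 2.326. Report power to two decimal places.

power ≈ 0.71

For two equal groups, power = Φ(d·√(n/2) − z_{α}).
d·√(n/2) = 0.59 × √(48/2) = 0.59 × 4.899 = 2.890.
z_β = 2.890 − 2.326 = 0.564.
Power = Φ(0.564) = 0.714.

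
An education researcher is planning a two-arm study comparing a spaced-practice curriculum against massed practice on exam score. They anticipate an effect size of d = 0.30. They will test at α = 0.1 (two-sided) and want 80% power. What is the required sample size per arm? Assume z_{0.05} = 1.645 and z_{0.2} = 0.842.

n = 138 per group

For two independent groups with equal n: n = 2·((z_{α/2} + z_β) / d)².
z_{α/2} + z_β = 1.645 + 0.842 = 2.487.
n = 2 × (2.487 / 0.30)² = 2 × 8.290² = 2 × 68.72 = 137.4.
Round up to the next whole participant.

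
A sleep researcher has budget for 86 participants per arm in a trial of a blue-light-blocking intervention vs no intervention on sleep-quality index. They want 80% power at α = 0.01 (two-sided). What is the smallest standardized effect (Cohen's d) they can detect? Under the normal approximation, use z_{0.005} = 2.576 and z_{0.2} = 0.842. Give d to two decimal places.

d_min ≈ 0.52

For two independent groups of n = 86 each: d_min = (z_{α/2} + z_β)·√(2/n).
z-sum = 2.576 + 0.842 = 3.418.
d_min = 3.418 × √(2/86) = 3.418 × 0.1525 = 0.521.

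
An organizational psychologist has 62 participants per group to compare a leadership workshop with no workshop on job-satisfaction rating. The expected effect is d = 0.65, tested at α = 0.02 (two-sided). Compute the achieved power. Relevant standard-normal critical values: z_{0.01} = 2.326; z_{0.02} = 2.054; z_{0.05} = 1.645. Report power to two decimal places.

power ≈ 0.90

For two equal groups, power = Φ(d·√(n/2) − z_{α/2}).
d·√(n/2) = 0.65 × √(62/2) = 0.65 × 5.568 = 3.619.
z_β = 3.619 − 2.326 = 1.293.
Power = Φ(1.293) = 0.902.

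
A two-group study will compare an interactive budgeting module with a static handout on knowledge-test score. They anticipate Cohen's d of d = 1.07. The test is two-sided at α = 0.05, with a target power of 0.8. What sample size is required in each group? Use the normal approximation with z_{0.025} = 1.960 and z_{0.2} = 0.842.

n = 14 per group

For two independent groups with equal n: n = 2·((z_{α/2} + z_β) / d)².
z_{α/2} + z_β = 1.960 + 0.842 = 2.802.
n = 2 × (2.802 / 1.07)² = 2 × 2.619² = 2 × 6.86 = 13.7.
Round up to the next whole participant.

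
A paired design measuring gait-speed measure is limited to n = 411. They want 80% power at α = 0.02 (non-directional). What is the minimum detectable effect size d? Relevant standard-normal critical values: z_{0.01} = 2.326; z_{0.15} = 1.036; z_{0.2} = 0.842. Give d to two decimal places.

For a single sample (or paired design) of n = 411: d_min = (z_{α/2} + z_β)/√n.
z-sum = 2.326 + 0.842 = 3.168.
d_min = 3.168 / √411 = 3.168 / 20.273 = 0.156.

d_min ≈ 0.16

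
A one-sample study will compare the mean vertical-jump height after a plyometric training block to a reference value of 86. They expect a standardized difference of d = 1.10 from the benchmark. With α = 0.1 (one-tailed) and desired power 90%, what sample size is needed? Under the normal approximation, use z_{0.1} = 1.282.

n = 6

For a one-sample test: n = ((z_{α} + z_β) / d)².
z_{α} + z_β = 1.282 + 1.282 = 2.564.
n = (2.564 / 1.10)² = 2.331² = 5.43.
Round up.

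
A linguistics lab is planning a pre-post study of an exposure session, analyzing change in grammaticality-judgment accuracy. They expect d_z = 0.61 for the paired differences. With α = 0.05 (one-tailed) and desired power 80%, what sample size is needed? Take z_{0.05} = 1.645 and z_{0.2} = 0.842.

n = 17 pairs

For a paired (one-sample on differences) test: n = ((z_{α} + z_β) / d)².
z_{α} + z_β = 1.645 + 0.842 = 2.487.
n = (2.487 / 0.61)² = 4.077² = 16.62.
Round up.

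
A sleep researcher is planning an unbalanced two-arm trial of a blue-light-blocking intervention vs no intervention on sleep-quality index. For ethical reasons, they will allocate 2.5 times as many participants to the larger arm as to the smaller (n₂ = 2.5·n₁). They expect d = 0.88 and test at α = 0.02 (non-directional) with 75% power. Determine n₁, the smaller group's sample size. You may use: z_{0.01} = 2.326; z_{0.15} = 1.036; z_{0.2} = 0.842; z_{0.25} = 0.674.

With allocation ratio k = n₂/n₁ = 2.5, Var(x̄₁−x̄₂) = σ²(1/n₁ + 1/(k·n₁)) = σ²·(k+1)/(k·n₁).
So n₁ = (1 + 1/k)·((z_{α/2} + z_β)/d)² = 1.400 × (3.000/0.88)².
n₁ = 1.400 × 11.62 = 16.3.
Round up: n₁ = 17, giving n₂ = ⌈2.5 × 17⌉ = ⌈42.5⌉ = 43.

n₁ = 17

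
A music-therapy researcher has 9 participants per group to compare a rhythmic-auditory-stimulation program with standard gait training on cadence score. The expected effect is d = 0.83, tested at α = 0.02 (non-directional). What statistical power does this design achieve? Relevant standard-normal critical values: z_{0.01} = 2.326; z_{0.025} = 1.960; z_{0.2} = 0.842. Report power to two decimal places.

For two equal groups, power = Φ(d·√(n/2) − z_{α/2}).
d·√(n/2) = 0.83 × √(9/2) = 0.83 × 2.121 = 1.761.
z_β = 1.761 − 2.326 = -0.565.
Power = Φ(-0.565) = 0.286.

power ≈ 0.29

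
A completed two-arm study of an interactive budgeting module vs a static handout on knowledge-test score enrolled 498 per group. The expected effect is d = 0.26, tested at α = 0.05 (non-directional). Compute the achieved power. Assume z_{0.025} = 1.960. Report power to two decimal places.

For two equal groups, power = Φ(d·√(n/2) − z_{α/2}).
d·√(n/2) = 0.26 × √(498/2) = 0.26 × 15.780 = 4.103.
z_β = 4.103 − 1.960 = 2.143.
Power = Φ(2.143) = 0.984.

power ≈ 0.98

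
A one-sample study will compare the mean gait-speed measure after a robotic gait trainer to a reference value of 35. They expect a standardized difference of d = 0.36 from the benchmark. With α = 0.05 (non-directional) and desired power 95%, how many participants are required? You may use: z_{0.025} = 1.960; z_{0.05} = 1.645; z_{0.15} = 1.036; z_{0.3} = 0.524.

For a one-sample test: n = ((z_{α/2} + z_β) / d)².
z_{α/2} + z_β = 1.960 + 1.645 = 3.605.
n = (3.605 / 0.36)² = 10.014² = 100.28.
Round up.

n = 101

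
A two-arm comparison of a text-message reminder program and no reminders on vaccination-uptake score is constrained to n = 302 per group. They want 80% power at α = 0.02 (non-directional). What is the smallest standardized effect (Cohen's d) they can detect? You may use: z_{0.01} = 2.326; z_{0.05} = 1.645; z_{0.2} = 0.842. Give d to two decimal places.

d_min ≈ 0.26

For two independent groups of n = 302 each: d_min = (z_{α/2} + z_β)·√(2/n).
z-sum = 2.326 + 0.842 = 3.168.
d_min = 3.168 × √(2/302) = 3.168 × 0.0814 = 0.258.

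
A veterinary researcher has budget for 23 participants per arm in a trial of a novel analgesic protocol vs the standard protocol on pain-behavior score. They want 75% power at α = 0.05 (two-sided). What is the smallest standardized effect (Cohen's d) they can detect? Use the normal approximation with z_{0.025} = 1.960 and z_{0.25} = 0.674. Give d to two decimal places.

For two independent groups of n = 23 each: d_min = (z_{α/2} + z_β)·√(2/n).
z-sum = 1.960 + 0.674 = 2.634.
d_min = 2.634 × √(2/23) = 2.634 × 0.2949 = 0.777.

d_min ≈ 0.78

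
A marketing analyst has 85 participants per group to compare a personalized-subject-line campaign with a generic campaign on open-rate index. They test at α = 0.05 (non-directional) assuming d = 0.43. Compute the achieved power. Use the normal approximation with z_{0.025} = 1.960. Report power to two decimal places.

For two equal groups, power = Φ(d·√(n/2) − z_{α/2}).
d·√(n/2) = 0.43 × √(85/2) = 0.43 × 6.519 = 2.803.
z_β = 2.803 − 1.960 = 0.843.
Power = Φ(0.843) = 0.800.

power ≈ 0.80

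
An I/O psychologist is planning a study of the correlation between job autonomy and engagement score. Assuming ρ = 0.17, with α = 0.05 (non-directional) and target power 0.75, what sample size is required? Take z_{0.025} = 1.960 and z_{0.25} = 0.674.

Fisher's z: C = ½·ln((1+r)/(1−r)) = ½·ln(1.4096) = 0.1717.
n = ((z_{α/2} + z_β)/C)² + 3.
(1.960 + 0.674) / 0.1717 = 2.634 / 0.1717 = 15.341.
n = 15.341² + 3 = 235.34 + 3 = 238.3.
Round up.

n = 239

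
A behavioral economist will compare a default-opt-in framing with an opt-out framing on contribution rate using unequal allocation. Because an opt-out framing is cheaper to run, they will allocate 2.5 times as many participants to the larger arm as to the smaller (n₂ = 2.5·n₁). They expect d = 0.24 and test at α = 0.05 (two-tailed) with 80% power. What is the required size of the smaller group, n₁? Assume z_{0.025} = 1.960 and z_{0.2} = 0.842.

n₁ = 191

With allocation ratio k = n₂/n₁ = 2.5, Var(x̄₁−x̄₂) = σ²(1/n₁ + 1/(k·n₁)) = σ²·(k+1)/(k·n₁).
So n₁ = (1 + 1/k)·((z_{α/2} + z_β)/d)² = 1.400 × (2.802/0.24)².
n₁ = 1.400 × 136.31 = 190.8.
Round up: n₁ = 191, giving n₂ = ⌈2.5 × 191⌉ = ⌈477.5⌉ = 478.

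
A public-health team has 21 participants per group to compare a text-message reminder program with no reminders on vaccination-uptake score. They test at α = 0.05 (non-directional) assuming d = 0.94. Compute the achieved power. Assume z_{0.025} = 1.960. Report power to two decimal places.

power ≈ 0.86

For two equal groups, power = Φ(d·√(n/2) − z_{α/2}).
d·√(n/2) = 0.94 × √(21/2) = 0.94 × 3.240 = 3.046.
z_β = 3.046 − 1.960 = 1.086.
Power = Φ(1.086) = 0.861.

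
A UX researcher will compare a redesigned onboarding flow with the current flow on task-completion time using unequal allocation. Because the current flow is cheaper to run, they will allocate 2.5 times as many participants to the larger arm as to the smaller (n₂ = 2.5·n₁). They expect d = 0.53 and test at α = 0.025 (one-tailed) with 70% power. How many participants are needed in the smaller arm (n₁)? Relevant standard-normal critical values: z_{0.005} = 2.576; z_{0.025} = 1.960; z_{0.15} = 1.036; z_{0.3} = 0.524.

n₁ = 31

With allocation ratio k = n₂/n₁ = 2.5, Var(x̄₁−x̄₂) = σ²(1/n₁ + 1/(k·n₁)) = σ²·(k+1)/(k·n₁).
So n₁ = (1 + 1/k)·((z_{α} + z_β)/d)² = 1.400 × (2.484/0.53)².
n₁ = 1.400 × 21.97 = 30.8.
Round up: n₁ = 31, giving n₂ = ⌈2.5 × 31⌉ = ⌈77.5⌉ = 78.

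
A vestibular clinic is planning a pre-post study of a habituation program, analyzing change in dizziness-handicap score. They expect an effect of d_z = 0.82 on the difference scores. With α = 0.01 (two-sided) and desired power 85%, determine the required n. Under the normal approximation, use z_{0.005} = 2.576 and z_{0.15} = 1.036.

n = 20 pairs

For a paired (one-sample on differences) test: n = ((z_{α/2} + z_β) / d)².
z_{α/2} + z_β = 2.576 + 1.036 = 3.612.
n = (3.612 / 0.82)² = 4.405² = 19.40.
Round up.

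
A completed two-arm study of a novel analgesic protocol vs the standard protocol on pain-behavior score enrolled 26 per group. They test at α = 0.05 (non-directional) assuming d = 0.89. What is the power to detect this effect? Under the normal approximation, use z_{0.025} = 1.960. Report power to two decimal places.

For two equal groups, power = Φ(d·√(n/2) − z_{α/2}).
d·√(n/2) = 0.89 × √(26/2) = 0.89 × 3.606 = 3.209.
z_β = 3.209 − 1.960 = 1.249.
Power = Φ(1.249) = 0.894.

power ≈ 0.89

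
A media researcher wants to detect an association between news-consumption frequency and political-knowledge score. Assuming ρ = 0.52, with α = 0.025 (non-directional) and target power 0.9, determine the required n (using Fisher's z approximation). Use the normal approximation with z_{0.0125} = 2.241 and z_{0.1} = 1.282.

n = 41

Fisher's z: C = ½·ln((1+r)/(1−r)) = ½·ln(3.1667) = 0.5763.
n = ((z_{α/2} + z_β)/C)² + 3.
(2.241 + 1.282) / 0.5763 = 3.523 / 0.5763 = 6.113.
n = 6.113² + 3 = 37.37 + 3 = 40.4.
Round up.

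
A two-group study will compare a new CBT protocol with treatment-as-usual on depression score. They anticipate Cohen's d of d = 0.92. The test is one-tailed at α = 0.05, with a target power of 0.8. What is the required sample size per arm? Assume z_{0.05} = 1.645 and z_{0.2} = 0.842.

n = 15 per group

For two independent groups with equal n: n = 2·((z_{α} + z_β) / d)².
z_{α} + z_β = 1.645 + 0.842 = 2.487.
n = 2 × (2.487 / 0.92)² = 2 × 2.703² = 2 × 7.31 = 14.6.
Round up to the next whole participant.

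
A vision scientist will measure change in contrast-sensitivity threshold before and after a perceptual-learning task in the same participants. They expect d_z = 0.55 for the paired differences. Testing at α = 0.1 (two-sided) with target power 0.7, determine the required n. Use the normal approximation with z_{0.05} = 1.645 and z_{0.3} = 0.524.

n = 16 pairs

For a paired (one-sample on differences) test: n = ((z_{α/2} + z_β) / d)².
z_{α/2} + z_β = 1.645 + 0.524 = 2.169.
n = (2.169 / 0.55)² = 3.944² = 15.55.
Round up.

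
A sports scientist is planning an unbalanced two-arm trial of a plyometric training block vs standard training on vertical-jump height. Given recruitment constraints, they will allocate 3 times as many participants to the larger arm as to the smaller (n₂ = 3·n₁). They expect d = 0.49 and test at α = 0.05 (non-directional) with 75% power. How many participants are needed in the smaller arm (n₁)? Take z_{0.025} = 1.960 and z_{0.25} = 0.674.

n₁ = 39

With allocation ratio k = n₂/n₁ = 3, Var(x̄₁−x̄₂) = σ²(1/n₁ + 1/(k·n₁)) = σ²·(k+1)/(k·n₁).
So n₁ = (1 + 1/k)·((z_{α/2} + z_β)/d)² = 1.333 × (2.634/0.49)².
n₁ = 1.333 × 28.90 = 38.5.
Round up: n₁ = 39, giving n₂ = 3 × 39 = 117.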